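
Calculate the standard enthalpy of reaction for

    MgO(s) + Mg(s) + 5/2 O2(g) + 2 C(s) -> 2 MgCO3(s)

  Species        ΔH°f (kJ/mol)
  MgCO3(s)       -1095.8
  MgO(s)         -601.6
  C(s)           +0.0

ΔH°rxn = Σ nΔHf°(products) − Σ nΔHf°(reactants).
Products: 2·(-1095.8) = -2191.6
Reactants: 1·(-601.6) + 1·(+0.0) + 5/2·(+0.0) + 2·(+0.0) = -601.6
ΔH° = (-2191.6) − (-601.6) = -1590.0 kJ/mol

ΔH° = -1590.0 kJ/mol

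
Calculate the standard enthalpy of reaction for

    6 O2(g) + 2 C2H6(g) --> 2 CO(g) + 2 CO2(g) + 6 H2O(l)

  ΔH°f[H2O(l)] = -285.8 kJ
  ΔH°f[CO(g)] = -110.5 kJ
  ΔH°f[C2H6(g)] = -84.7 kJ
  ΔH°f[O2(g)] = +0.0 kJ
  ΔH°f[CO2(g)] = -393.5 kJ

ΔH° = -2553.4 kJ

ΔH°rxn = Σ nΔHf°(products) − Σ nΔHf°(reactants).
Products: 2·(-110.5) + 2·(-393.5) + 6·(-285.8) = -2722.8
Reactants: 6·(+0.0) + 2·(-84.7) = -169.4
ΔH° = (-2722.8) − (-169.4) = -2553.4 kJ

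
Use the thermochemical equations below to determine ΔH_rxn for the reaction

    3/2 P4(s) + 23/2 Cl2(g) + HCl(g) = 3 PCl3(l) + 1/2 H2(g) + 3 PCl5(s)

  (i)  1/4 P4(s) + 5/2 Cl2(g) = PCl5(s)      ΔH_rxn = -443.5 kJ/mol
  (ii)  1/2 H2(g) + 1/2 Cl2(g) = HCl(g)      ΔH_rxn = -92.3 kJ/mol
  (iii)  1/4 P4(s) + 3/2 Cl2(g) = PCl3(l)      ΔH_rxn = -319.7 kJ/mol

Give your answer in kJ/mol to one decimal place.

ΔH_rxn = -2197.3 kJ/mol

(i) × 3: (3)·(-443.5) = -1330.5 kJ/mol
(ii) reversed: +92.3 kJ/mol
(iii) × 3: (3)·(-319.7) = -959.1 kJ/mol
ΔH_rxn = (-1330.5) + (+92.3) + (-959.1) = -2197.3 kJ/mol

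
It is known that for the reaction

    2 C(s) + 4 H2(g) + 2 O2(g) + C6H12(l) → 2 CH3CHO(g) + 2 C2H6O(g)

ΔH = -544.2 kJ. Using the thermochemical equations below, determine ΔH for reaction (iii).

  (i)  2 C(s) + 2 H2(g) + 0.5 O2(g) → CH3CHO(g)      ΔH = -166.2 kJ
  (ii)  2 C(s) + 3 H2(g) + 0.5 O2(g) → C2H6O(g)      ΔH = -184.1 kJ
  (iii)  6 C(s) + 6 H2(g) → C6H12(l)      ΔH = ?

(i) × 2 (scale by 2 for the 2 CH3CHO(g)): (2)·(-166.2) = -332.4 kJ
(ii) × 2 (×2 to match 2 C2H6O(g) in the target): (2)·(-184.1) = -368.2 kJ
(iii) reversed (reverse to put C6H12(l) on the reactant side): contributes −x
-544.2 = (-332.4) + (-368.2) − x
x = (-544.2 − (-700.6)) / (-1) = -156.4 kJ

ΔH = -156.4 kJ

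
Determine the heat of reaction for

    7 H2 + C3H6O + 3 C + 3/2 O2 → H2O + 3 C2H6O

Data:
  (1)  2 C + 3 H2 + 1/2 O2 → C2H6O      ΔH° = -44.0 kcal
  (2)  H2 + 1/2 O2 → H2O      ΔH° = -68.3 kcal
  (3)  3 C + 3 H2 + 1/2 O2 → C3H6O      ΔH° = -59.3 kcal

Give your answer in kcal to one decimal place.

ΔH° = -141.0 kcal

(1) × 3 (scale by 3 for the 3 C2H6O): (3)·(-44.0) = -132.0 kcal
(2) as written (H2O already on the product side): -68.3 kcal
(3) reversed (C3H6O must end up as a reactant): +59.3 kcal
By Hess's law, ΔH° = (3)·(-44.0) + (1)·(-68.3) + (-1)·(-59.3) = -141.0 kcal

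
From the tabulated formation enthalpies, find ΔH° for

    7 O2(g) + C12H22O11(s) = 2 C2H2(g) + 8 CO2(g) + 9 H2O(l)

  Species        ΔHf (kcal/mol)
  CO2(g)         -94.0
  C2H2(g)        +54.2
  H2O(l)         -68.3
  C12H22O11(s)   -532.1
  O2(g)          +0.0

Products: 2·(+54.2) + 8·(-94.0) + 9·(-68.3) = -1258.3
Reactants: 7·(+0.0) + 1·(-532.1) = -532.1
ΔH° = (-1258.3) − (-532.1) = -726.2 kcal/mol

ΔH° = -726.2 kcal/mol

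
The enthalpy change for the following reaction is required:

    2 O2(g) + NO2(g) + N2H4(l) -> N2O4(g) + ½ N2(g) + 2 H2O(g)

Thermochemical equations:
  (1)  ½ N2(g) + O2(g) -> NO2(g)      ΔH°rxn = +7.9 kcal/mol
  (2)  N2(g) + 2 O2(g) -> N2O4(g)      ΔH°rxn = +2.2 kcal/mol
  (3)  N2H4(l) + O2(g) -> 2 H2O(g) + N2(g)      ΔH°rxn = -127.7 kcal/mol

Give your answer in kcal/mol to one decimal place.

ΔH°rxn = -133.4 kcal/mol

(1) reversed: -7.9 kcal/mol
(2) as written: +2.2 kcal/mol
(3) as written: -127.7 kcal/mol
ΔH°rxn = (-1)·(+7.9) + (1)·(+2.2) + (1)·(-127.7) = -133.4 kcal/mol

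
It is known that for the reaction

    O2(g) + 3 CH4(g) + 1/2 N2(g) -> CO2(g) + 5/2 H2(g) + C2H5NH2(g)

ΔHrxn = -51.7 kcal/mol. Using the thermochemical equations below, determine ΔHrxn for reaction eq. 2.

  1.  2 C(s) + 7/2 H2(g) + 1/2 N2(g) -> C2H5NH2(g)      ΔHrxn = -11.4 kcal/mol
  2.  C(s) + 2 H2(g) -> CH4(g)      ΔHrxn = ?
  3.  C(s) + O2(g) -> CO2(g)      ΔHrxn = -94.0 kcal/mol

eq. 1 as written: -11.4 kcal/mol
eq. 2 reversed and × 3: contributes −3·x
eq. 3 as written: -94.0 kcal/mol
-51.7 = (-11.4) + (-94.0) − 3·x
x = (-51.7 − (-105.4)) / (-3) = -17.9 kcal/mol

ΔHrxn = -17.9 kcal/mol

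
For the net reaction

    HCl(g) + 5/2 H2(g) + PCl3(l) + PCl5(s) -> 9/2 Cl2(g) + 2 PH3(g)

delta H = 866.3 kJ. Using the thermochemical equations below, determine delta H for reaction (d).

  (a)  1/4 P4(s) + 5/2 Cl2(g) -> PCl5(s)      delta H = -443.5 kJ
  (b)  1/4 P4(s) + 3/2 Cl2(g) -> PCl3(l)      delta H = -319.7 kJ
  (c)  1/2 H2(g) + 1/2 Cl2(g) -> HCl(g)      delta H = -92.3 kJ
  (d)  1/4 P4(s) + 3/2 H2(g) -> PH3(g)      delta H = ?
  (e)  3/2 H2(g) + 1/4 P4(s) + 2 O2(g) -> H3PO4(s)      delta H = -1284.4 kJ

(a) reversed (PCl5(s) must end up as a reactant): +443.5 kJ
(b) reversed (PCl3(l) must end up as a reactant): +319.7 kJ
(c) reversed (reverse to put HCl(g) on the reactant side): +92.3 kJ
(d) × 2 (scale by 2 for the 2 PH3(g)): contributes 2·x
(e): not needed (O2(g) appears nowhere else).
+866.3 = (+443.5) + (+319.7) + (+92.3) + 2·x
x = (+866.3 − (+855.5)) / (2) = 5.4 kJ

delta H = 5.4 kJ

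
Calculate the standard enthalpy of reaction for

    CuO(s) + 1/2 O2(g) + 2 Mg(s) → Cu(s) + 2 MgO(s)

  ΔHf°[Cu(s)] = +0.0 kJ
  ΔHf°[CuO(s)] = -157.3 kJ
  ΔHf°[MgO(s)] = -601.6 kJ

ΔH°rxn = -1045.9 kJ

Products: 1·(+0.0) + 2·(-601.6) = -1203.2
Reactants: 1·(-157.3) + 1/2·(+0.0) + 2·(+0.0) = -157.3
ΔH°rxn = (-1203.2) − (-157.3) = -1045.9 kJ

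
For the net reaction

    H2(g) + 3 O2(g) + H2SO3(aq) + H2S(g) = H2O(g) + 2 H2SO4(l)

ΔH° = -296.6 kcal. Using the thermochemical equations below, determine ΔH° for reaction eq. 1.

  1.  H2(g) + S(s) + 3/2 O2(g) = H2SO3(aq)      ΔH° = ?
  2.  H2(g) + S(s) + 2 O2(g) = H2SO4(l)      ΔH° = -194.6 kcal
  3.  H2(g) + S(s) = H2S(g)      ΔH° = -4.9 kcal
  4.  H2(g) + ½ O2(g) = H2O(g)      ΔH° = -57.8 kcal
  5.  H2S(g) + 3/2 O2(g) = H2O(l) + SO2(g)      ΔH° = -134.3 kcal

eq. 1 reversed: contributes −x
eq. 2 × 2: (2)·(-194.6) = -389.2 kcal
eq. 3 reversed: +4.9 kcal
eq. 4 as written: -57.8 kcal
eq. 5: not needed.
-296.6 = (-389.2) + (+4.9) + (-57.8) − x
x = (-296.6 − (-442.1)) / (-1) = -145.5 kcal

ΔH° = -145.5 kcal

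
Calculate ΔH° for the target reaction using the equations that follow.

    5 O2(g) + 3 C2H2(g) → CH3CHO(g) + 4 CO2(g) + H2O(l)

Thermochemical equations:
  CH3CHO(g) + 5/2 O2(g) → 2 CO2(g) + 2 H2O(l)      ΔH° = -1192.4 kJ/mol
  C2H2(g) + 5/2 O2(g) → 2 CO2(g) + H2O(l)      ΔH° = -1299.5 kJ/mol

ΔH° = -2706.1 kJ/mol

equation 1 reversed (CH3CHO(g) must end up as a product): +1192.4 kJ/mol
equation 2 × 3 (scale by 3 for the 3 C2H2(g)): (3)·(-1299.5) = -3898.5 kJ/mol
Since enthalpy is a state function, ΔH° = (-1)·(-1192.4) + (3)·(-1299.5) = -2706.1 kJ/mol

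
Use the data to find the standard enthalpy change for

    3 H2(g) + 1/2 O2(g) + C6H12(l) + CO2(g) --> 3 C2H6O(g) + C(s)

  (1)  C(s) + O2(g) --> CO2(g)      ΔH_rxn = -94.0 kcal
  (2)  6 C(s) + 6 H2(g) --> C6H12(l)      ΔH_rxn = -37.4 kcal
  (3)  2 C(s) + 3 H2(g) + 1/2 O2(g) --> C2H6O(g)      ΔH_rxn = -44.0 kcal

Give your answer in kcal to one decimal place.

(1) reversed: +94.0 kcal
(2) reversed: +37.4 kcal
(3) × 3: (3)·(-44.0) = -132.0 kcal
ΔH_rxn = (-1)·(-94.0) + (-1)·(-37.4) + (3)·(-44.0) = -0.6 kcal

ΔH_rxn = -0.6 kcal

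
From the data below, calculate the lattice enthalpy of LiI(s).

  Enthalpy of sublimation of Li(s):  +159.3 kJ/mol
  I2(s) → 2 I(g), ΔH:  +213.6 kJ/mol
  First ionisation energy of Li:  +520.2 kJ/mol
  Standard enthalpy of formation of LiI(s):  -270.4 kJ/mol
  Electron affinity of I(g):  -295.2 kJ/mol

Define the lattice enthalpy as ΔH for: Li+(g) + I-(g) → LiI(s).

ΔHf° = 1·ΔHsub + 1·(ΣIE) + 1/2·D(I2) + 1·EA + U
-270.4 = 1·(+159.3) + 1·(+520.2) + 1/2·(+213.6) + 1·(-295.2) + U
U = -270.4 − (+491.1) = -761.5 kJ/mol

U = -761.5 kJ/mol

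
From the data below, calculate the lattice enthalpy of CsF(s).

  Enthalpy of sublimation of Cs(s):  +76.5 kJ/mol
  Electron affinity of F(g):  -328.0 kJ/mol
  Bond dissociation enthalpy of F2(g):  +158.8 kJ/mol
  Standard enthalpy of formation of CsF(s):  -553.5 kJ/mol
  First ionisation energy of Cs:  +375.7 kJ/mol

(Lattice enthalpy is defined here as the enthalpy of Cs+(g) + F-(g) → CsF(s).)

U = -757.1 kJ/mol

ΔHf° = 1·ΔHsub + 1·(ΣIE) + 1/2·D(F2) + 1·EA + U
-553.5 = 1·(+76.5) + 1·(+375.7) + 1/2·(+158.8) + 1·(-328.0) + U
U = -553.5 − (+203.6) = -757.1 kJ/mol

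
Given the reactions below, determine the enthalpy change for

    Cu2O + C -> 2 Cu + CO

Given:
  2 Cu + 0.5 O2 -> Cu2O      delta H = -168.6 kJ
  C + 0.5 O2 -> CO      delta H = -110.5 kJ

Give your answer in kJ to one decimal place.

delta H = 58.1 kJ

equation 1 reversed: +168.6 kJ
equation 2 as written: -110.5 kJ
By Hess's law, delta H = (-1)·(-168.6) + (1)·(-110.5) = 58.1 kJ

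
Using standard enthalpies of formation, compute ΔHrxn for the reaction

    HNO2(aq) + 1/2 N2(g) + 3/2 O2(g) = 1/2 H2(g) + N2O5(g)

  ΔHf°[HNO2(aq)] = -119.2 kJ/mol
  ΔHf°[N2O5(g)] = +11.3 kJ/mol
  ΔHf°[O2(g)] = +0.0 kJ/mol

ΔHrxn = 130.5 kJ/mol

ΔH°rxn = Σ nΔHf°(products) − Σ nΔHf°(reactants).
Products: 1/2·(+0.0) + 1·(+11.3) = +11.3
Reactants: 1·(-119.2) + 1/2·(+0.0) + 3/2·(+0.0) = -119.2
ΔHrxn = (+11.3) − (-119.2) = 130.5 kJ/mol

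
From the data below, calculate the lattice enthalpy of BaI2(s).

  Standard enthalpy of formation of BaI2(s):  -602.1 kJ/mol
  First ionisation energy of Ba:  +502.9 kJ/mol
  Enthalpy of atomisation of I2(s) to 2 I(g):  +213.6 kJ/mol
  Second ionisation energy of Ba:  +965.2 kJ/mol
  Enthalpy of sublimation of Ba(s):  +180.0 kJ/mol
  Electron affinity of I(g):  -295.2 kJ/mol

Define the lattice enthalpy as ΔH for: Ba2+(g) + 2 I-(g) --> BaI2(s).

ΔHf° = 1·ΔHsub + 1·(ΣIE) + 1·D(I2) + 2·EA + U
-602.1 = 1·(+180.0) + 1·(+1468.1) + 1·(+213.6) + 2·(-295.2) + U
U = -602.1 − (+1271.3) = -1873.4 kJ/mol

U = -1873.4 kJ/mol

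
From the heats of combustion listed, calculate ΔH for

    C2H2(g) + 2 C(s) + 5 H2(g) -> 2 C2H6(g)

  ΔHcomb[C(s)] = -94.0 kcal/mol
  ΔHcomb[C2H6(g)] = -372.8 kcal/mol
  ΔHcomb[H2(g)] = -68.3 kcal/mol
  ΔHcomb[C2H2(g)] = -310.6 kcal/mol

With combustion enthalpies, reactants minus products:
= [1·(-310.6) + 2·(-94.0) + 5·(-68.3)] − [2·(-372.8)]
= -94.5 kcal/mol

ΔH = -94.5 kcal/mol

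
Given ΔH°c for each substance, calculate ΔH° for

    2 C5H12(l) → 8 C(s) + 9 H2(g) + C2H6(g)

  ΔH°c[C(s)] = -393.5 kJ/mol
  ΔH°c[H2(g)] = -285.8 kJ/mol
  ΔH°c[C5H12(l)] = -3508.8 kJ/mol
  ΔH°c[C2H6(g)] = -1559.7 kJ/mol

Using ΔH = Σ nΔHc°(reactants) − Σ nΔHc°(products):
= [2·(-3508.8)] − [8·(-393.5) + 9·(-285.8) + 1·(-1559.7)]
= 262.3 kJ/mol

ΔH° = 262.3 kJ/mol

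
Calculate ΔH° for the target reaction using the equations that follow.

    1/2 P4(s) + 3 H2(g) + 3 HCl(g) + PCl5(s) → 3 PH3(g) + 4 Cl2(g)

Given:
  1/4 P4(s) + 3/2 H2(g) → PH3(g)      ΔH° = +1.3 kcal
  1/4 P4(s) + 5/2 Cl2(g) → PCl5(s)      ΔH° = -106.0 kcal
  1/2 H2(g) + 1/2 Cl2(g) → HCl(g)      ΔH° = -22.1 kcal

equation 1 × 3 (scale by 3 for the 3 PH3(g)): (3)·(+1.3) = +3.9 kcal
equation 2 reversed (PCl5(s) must end up as a reactant): +106.0 kcal
equation 3 reversed and × 3 (reverse to put HCl(g) on the reactant side; ×3 to match 3 HCl(g) in the target): (-3)·(-22.1) = +66.3 kcal
Since enthalpy is a state function, ΔH° = (+3.9) + (+106.0) + (+66.3) = 176.2 kcal

ΔH° = 176.2 kcal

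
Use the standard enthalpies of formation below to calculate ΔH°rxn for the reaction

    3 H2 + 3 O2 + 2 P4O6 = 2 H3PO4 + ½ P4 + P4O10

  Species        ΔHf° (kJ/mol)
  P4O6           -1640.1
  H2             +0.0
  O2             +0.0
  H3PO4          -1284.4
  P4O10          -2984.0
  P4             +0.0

ΔH°rxn = -2272.6 kJ/mol

Products: 2·(-1284.4) + 1/2·(+0.0) + 1·(-2984.0) = -5552.8
Reactants: 3·(+0.0) + 3·(+0.0) + 2·(-1640.1) = -3280.2
ΔH°rxn = (-5552.8) − (-3280.2) = -2272.6 kJ/mol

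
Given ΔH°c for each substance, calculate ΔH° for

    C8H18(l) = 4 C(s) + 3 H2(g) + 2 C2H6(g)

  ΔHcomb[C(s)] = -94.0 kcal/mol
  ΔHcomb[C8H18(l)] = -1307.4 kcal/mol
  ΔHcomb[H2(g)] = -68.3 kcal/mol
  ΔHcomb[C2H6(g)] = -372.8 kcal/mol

Using ΔH = Σ nΔHc°(reactants) − Σ nΔHc°(products):
= [1·(-1307.4)] − [4·(-94.0) + 3·(-68.3) + 2·(-372.8)]
= 19.1 kcal/mol

ΔH° = 19.1 kcal/mol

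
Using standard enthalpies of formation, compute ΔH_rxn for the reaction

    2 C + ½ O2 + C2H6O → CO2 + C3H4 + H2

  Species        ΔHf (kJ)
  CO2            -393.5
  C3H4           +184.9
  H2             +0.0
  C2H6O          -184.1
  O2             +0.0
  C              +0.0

Products: 1·(-393.5) + 1·(+184.9) + 1·(+0.0) = -208.6
Reactants: 2·(+0.0) + 1/2·(+0.0) + 1·(-184.1) = -184.1
ΔH_rxn = (-208.6) − (-184.1) = -24.5 kJ

ΔH_rxn = -24.5 kJ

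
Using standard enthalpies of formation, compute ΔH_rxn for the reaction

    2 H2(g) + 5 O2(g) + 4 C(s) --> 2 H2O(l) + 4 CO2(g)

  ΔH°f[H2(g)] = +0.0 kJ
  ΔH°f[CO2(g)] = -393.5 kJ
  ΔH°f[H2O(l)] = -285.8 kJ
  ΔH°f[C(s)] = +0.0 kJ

ΔH_rxn = -2145.6 kJ

ΔH°rxn = Σ nΔHf°(products) − Σ nΔHf°(reactants).
Products: 2·(-285.8) + 4·(-393.5) = -2145.6
Reactants: 2·(+0.0) + 5·(+0.0) + 4·(+0.0) = +0.0
ΔH_rxn = (-2145.6) − (+0.0) = -2145.6 kJ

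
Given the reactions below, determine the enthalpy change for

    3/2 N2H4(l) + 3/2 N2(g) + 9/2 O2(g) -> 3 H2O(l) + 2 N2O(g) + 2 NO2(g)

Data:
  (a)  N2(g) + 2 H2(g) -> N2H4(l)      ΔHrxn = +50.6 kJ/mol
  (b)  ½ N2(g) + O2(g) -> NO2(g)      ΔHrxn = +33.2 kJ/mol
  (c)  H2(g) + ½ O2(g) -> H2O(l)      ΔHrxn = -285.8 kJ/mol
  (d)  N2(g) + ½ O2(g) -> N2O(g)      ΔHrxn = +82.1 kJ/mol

ΔHrxn = -702.7 kJ/mol

(a) reversed and × 3/2: (-3/2)·(+50.6) = -75.9 kJ/mol
(b) × 2: (2)·(+33.2) = +66.4 kJ/mol
(c) × 3: (3)·(-285.8) = -857.4 kJ/mol
(d) × 2: (2)·(+82.1) = +164.2 kJ/mol
Summing the manipulated equations, ΔHrxn = (-75.9) + (+66.4) + (-857.4) + (+164.2) = -702.7 kJ/mol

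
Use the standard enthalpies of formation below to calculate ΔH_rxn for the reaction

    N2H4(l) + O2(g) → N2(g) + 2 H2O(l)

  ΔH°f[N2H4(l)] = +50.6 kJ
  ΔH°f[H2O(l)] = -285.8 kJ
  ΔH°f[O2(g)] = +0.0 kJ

ΔH°rxn = Σ nΔHf°(products) − Σ nΔHf°(reactants).
Products: 1·(+0.0) + 2·(-285.8) = -571.6
Reactants: 1·(+50.6) + 1·(+0.0) = +50.6
ΔH_rxn = (-571.6) − (+50.6) = -622.2 kJ

ΔH_rxn = -622.2 kJ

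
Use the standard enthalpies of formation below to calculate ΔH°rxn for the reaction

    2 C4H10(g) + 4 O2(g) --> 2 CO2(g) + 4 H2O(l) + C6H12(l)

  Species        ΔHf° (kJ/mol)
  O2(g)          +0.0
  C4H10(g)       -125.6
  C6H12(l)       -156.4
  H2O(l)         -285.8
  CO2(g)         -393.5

ΔH°rxn = -1835.4 kJ/mol

ΔH°rxn = Σ nΔHf°(products) − Σ nΔHf°(reactants).
Products: 2·(-393.5) + 4·(-285.8) + 1·(-156.4) = -2086.6
Reactants: 2·(-125.6) + 4·(+0.0) = -251.2
ΔH°rxn = (-2086.6) − (-251.2) = -1835.4 kJ/mol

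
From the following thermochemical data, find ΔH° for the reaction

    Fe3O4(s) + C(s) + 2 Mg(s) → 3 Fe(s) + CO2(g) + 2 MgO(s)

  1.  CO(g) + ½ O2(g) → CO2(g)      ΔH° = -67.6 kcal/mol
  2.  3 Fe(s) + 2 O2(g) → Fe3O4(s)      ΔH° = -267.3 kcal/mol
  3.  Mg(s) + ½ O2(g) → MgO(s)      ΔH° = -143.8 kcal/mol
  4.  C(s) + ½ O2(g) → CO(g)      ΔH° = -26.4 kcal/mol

ΔH° = -114.3 kcal/mol

eq. 1 as written (CO2(g) already on the product side): -67.6 kcal/mol
eq. 2 reversed (reverse to put Fe3O4(s) on the reactant side): +267.3 kcal/mol
eq. 3 × 2 (×2 to match 2 MgO(s) in the target): (2)·(-143.8) = -287.6 kcal/mol
eq. 4 as written (C(s) already on the reactant side): -26.4 kcal/mol
Since enthalpy is a state function, ΔH° = (1)·(-67.6) + (-1)·(-267.3) + (2)·(-143.8) + (1)·(-26.4) = -114.3 kcal/mol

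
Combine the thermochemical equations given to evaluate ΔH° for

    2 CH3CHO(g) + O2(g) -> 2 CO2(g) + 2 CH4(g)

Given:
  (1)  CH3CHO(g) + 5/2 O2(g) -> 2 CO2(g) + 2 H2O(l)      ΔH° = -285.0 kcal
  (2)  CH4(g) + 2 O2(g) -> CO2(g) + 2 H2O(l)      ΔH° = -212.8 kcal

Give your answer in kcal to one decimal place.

ΔH° = -144.4 kcal

(1) × 2 (×2 to match 2 CH3CHO(g) in the target): (2)·(-285.0) = -570.0 kcal
(2) reversed and × 2 (CH4(g) must end up as a product; scale by 2 for the 2 CH4(g)): (-2)·(-212.8) = +425.6 kcal
Since enthalpy is a state function, ΔH° = (-570.0) + (+425.6) = -144.4 kcal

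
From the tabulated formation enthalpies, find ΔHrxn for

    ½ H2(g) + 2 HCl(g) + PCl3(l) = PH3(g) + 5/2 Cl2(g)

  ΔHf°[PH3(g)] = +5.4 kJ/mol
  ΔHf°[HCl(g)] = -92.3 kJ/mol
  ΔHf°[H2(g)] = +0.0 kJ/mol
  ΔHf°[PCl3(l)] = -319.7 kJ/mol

ΔHrxn = 509.7 kJ/mol

Products: 1·(+5.4) + 5/2·(+0.0) = +5.4
Reactants: 1/2·(+0.0) + 2·(-92.3) + 1·(-319.7) = -504.3
ΔHrxn = (+5.4) − (-504.3) = 509.7 kJ/mol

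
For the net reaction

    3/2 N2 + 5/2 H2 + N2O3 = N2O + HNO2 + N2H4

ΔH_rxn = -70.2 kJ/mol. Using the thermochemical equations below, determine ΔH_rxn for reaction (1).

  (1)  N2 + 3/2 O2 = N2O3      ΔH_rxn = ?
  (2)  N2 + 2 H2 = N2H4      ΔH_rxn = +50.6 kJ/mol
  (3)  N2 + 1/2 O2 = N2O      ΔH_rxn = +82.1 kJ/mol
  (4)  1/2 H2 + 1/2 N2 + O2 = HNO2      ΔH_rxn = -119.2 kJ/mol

ΔH_rxn = 83.7 kJ/mol

(1) reversed: contributes −x
(2) as written: +50.6 kJ/mol
(3) as written: +82.1 kJ/mol
(4) as written: -119.2 kJ/mol
-70.2 = (+50.6) + (+82.1) + (-119.2) − x
x = (-70.2 − (+13.5)) / (-1) = 83.7 kJ/mol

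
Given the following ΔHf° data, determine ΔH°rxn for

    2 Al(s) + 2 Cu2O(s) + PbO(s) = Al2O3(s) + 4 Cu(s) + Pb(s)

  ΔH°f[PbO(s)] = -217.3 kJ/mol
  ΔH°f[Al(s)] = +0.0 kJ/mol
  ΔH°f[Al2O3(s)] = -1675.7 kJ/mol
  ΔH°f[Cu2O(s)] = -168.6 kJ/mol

ΔH°rxn = Σ nΔHf°(products) − Σ nΔHf°(reactants).
Products: 1·(-1675.7) + 4·(+0.0) + 1·(+0.0) = -1675.7
Reactants: 2·(+0.0) + 2·(-168.6) + 1·(-217.3) = -554.5
ΔH°rxn = (-1675.7) − (-554.5) = -1121.2 kJ/mol

ΔH°rxn = -1121.2 kJ/mol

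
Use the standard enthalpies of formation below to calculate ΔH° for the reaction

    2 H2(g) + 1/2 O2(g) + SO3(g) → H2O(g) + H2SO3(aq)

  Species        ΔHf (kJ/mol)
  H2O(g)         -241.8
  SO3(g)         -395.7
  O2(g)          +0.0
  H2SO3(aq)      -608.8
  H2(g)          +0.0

ΔH°rxn = Σ nΔHf°(products) − Σ nΔHf°(reactants).
Products: 1·(-241.8) + 1·(-608.8) = -850.6
Reactants: 2·(+0.0) + 1/2·(+0.0) + 1·(-395.7) = -395.7
ΔH° = (-850.6) − (-395.7) = -454.9 kJ/mol

ΔH° = -454.9 kJ/mol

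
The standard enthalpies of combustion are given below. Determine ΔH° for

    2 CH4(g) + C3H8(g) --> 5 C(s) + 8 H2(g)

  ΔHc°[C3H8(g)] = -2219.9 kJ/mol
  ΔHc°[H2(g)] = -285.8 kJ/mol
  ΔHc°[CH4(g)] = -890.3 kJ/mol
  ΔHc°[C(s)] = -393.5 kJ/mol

ΔH° = 253.4 kJ/mol

With combustion enthalpies, reactants minus products:
= [2·(-890.3) + 1·(-2219.9)] − [5·(-393.5) + 8·(-285.8)]
= 253.4 kJ/mol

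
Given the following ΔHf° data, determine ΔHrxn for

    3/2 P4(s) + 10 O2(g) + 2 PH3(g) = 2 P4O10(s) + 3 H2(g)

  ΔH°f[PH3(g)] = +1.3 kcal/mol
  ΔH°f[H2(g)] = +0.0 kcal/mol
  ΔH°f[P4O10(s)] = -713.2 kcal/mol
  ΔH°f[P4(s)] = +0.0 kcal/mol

ΔHrxn = -1429.0 kcal/mol

Products: 2·(-713.2) + 3·(+0.0) = -1426.4
Reactants: 3/2·(+0.0) + 10·(+0.0) + 2·(+1.3) = +2.6
ΔHrxn = (-1426.4) − (+2.6) = -1429.0 kcal/mol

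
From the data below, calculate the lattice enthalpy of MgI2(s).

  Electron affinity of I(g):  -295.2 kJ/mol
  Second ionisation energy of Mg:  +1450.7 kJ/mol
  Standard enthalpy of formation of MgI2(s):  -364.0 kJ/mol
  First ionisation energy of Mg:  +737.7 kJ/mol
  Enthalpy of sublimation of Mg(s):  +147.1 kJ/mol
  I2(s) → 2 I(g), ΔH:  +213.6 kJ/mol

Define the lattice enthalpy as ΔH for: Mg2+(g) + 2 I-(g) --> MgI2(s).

ΔHf° = 1·ΔHsub + 1·(ΣIE) + 1·D(I2) + 2·EA + U
-364.0 = 1·(+147.1) + 1·(+2188.4) + 1·(+213.6) + 2·(-295.2) + U
U = -364.0 − (+1958.7) = -2322.7 kJ/mol

U = -2322.7 kJ/mol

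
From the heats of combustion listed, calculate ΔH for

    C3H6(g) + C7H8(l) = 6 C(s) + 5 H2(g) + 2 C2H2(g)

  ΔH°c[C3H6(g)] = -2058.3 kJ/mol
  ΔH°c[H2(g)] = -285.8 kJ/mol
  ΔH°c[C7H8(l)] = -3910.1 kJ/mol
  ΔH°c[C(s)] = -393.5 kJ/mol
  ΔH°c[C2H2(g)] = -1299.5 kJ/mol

ΔH = 420.6 kJ/mol

Using ΔH = Σ nΔHc°(reactants) − Σ nΔHc°(products):
= [1·(-2058.3) + 1·(-3910.1)] − [6·(-393.5) + 5·(-285.8) + 2·(-1299.5)]
= 420.6 kJ/mol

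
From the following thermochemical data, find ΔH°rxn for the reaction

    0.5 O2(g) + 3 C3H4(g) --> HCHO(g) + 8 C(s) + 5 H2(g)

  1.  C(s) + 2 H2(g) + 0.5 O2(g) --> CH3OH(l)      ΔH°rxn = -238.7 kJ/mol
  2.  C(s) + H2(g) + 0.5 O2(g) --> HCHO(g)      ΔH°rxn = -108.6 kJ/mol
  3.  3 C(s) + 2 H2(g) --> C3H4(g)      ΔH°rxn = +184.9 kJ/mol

ΔH°rxn = -663.3 kJ/mol

eq. 1: not needed.
eq. 2 as written: -108.6 kJ/mol
eq. 3 reversed and × 3: (-3)·(+184.9) = -554.7 kJ/mol
ΔH°rxn = (-108.6) + (-554.7) = -663.3 kJ/mol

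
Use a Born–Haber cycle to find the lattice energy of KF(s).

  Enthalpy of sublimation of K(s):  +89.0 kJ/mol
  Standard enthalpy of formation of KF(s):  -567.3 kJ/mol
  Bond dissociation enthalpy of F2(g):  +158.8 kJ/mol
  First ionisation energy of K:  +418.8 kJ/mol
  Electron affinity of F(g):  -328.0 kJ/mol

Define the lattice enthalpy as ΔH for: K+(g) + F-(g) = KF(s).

U = -826.5 kJ/mol

ΔHf° = 1·ΔHsub + 1·(ΣIE) + 1/2·D(F2) + 1·EA + U
-567.3 = 1·(+89.0) + 1·(+418.8) + 1/2·(+158.8) + 1·(-328.0) + U
U = -567.3 − (+259.2) = -826.5 kJ/mol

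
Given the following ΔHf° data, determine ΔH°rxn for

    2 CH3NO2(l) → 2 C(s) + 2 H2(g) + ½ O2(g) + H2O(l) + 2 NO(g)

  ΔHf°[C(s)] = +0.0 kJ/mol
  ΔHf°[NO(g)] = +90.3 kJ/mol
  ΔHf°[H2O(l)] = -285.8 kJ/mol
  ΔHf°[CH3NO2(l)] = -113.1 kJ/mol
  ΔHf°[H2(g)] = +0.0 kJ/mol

Products: 2·(+0.0) + 2·(+0.0) + 1/2·(+0.0) + 1·(-285.8) + 2·(+90.3) = -105.2
Reactants: 2·(-113.1) = -226.2
ΔH°rxn = (-105.2) − (-226.2) = 121.0 kJ/mol

ΔH°rxn = 121.0 kJ/mol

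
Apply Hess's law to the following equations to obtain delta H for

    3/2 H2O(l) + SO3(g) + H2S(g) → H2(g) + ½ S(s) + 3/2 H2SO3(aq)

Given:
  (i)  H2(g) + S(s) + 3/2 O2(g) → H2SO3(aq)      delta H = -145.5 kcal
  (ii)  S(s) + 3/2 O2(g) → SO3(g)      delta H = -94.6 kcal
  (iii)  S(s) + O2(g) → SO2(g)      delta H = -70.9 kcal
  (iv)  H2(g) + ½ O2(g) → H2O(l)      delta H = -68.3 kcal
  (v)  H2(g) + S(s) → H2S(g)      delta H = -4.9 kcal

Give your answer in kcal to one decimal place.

delta H = -16.3 kcal

(i) × 3/2 (×3/2 to match 3/2 H2SO3(aq) in the target): (3/2)·(-145.5) = -218.25 kcal
(ii) reversed (SO3(g) must end up as a reactant): +94.6 kcal
(iii): not needed (SO2(g) appears nowhere else).
(iv) reversed and × 3/2 (H2O(l) must end up as a reactant; ×3/2 to match 3/2 H2O(l) in the target): (-3/2)·(-68.3) = +102.45 kcal
(v) reversed (H2S(g) must end up as a reactant): +4.9 kcal
Since enthalpy is a state function, delta H = (3/2)·(-145.5) + (-1)·(-94.6) + (-3/2)·(-68.3) + (-1)·(-4.9) = -16.3 kcal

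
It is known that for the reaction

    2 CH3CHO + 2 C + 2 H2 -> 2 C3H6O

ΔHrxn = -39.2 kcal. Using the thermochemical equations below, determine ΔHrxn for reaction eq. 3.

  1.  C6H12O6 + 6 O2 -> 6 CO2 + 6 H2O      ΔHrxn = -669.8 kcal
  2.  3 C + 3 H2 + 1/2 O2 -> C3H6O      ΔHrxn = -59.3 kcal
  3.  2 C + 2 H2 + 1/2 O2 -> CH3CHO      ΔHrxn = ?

eq. 1: not needed (CO2 appears nowhere else).
eq. 2 × 2 (×2 to match 2 C3H6O in the target): (2)·(-59.3) = -118.6 kcal
eq. 3 reversed and × 2 (reverse to put CH3CHO on the reactant side; ×2 to match 2 CH3CHO in the target): contributes −2·x
-39.2 = (-118.6) − 2·x
x = (-39.2 − (-118.6)) / (-2) = -39.7 kcal

ΔHrxn = -39.7 kcal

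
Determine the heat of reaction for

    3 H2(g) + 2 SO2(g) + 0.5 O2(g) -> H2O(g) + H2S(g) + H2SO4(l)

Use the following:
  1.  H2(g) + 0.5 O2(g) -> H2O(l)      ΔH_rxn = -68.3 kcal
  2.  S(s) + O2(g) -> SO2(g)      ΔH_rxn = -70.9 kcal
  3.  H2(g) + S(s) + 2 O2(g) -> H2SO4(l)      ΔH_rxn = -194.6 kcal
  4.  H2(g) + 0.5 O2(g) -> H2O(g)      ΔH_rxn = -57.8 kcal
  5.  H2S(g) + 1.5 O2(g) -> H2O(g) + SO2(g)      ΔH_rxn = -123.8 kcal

ΔH_rxn = -115.5 kcal

eq. 1: not needed (H2O(l) appears nowhere else).
eq. 2 reversed: +70.9 kcal
eq. 3 as written (H2SO4(l) already on the product side): -194.6 kcal
eq. 4 × 2: (2)·(-57.8) = -115.6 kcal
eq. 5 reversed (reverse to put H2S(g) on the product side): +123.8 kcal
Summing the manipulated equations, ΔH_rxn = (+70.9) + (-194.6) + (-115.6) + (+123.8) = -115.5 kcal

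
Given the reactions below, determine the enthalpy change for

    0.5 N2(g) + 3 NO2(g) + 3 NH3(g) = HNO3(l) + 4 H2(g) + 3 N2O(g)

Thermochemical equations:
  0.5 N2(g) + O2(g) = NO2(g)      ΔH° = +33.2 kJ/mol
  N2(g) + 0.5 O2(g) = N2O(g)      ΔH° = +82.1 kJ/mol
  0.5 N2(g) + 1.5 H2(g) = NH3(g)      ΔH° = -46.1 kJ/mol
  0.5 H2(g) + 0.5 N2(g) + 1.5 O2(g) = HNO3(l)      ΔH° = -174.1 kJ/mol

equation 1 reversed and × 3 (reverse to put NO2(g) on the reactant side; ×3 to match 3 NO2(g) in the target): (-3)·(+33.2) = -99.6 kJ/mol
equation 2 × 3 (scale by 3 for the 3 N2O(g)): (3)·(+82.1) = +246.3 kJ/mol
equation 3 reversed and × 3 (NH3(g) must end up as a reactant; ×3 to match 3 NH3(g) in the target): (-3)·(-46.1) = +138.3 kJ/mol
equation 4 as written (HNO3(l) already on the product side): -174.1 kJ/mol
ΔH° = (-3)·(+33.2) + (3)·(+82.1) + (-3)·(-46.1) + (1)·(-174.1) = 110.9 kJ/mol

ΔH° = 110.9 kJ/mol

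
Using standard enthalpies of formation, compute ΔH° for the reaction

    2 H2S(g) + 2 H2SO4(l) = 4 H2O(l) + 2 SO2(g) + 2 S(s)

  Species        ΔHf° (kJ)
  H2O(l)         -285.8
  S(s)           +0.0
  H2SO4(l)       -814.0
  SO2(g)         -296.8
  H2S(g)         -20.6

ΔH° = -67.6 kJ

Products: 4·(-285.8) + 2·(-296.8) + 2·(+0.0) = -1736.8
Reactants: 2·(-20.6) + 2·(-814.0) = -1669.2
ΔH° = (-1736.8) − (-1669.2) = -67.6 kJ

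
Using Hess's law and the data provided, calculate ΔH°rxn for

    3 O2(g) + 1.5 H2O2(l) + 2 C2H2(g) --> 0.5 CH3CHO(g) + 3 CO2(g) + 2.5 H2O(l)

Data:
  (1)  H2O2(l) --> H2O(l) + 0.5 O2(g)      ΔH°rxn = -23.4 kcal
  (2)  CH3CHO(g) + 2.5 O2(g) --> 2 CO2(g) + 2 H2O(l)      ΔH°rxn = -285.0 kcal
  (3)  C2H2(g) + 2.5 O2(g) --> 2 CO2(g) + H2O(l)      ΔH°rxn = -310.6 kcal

ΔH°rxn = -513.8 kcal

(1) × 3/2: (3/2)·(-23.4) = -35.1 kcal
(2) reversed and × 1/2: (-1/2)·(-285.0) = +142.5 kcal
(3) × 2: (2)·(-310.6) = -621.2 kcal
ΔH°rxn = (-35.1) + (+142.5) + (-621.2) = -513.8 kcal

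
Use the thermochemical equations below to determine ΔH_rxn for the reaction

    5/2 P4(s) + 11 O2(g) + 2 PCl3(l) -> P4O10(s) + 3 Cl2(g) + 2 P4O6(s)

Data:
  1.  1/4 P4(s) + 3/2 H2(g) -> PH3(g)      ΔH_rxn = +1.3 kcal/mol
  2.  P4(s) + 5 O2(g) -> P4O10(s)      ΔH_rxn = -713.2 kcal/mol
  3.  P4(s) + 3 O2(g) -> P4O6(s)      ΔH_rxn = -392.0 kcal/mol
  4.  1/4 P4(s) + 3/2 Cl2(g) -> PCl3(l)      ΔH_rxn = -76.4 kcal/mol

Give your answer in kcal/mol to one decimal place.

ΔH_rxn = -1344.4 kcal/mol

eq. 1: not needed (H2(g) appears nowhere else).
eq. 2 as written (P4O10(s) already on the product side): -713.2 kcal/mol
eq. 3 × 2 (×2 to match 2 P4O6(s) in the target): (2)·(-392.0) = -784.0 kcal/mol
eq. 4 reversed and × 2 (reverse to put PCl3(l) on the reactant side; ×2 to match 2 PCl3(l) in the target): (-2)·(-76.4) = +152.8 kcal/mol
By Hess's law, ΔH_rxn = (1)·(-713.2) + (2)·(-392.0) + (-2)·(-76.4) = -1344.4 kcal/mol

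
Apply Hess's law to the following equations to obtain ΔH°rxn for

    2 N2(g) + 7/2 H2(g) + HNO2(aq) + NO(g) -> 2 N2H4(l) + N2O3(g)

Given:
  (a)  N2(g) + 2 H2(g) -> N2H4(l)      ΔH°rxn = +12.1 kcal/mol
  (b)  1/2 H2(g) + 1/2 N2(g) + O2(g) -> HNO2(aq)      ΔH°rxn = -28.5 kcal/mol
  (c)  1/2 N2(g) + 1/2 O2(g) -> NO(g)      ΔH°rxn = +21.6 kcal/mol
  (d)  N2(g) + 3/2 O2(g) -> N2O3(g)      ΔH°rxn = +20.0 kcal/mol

(a) × 2: (2)·(+12.1) = +24.2 kcal/mol
(b) reversed: +28.5 kcal/mol
(c) reversed: -21.6 kcal/mol
(d) as written: +20.0 kcal/mol
Since enthalpy is a state function, ΔH°rxn = (2)·(+12.1) + (-1)·(-28.5) + (-1)·(+21.6) + (1)·(+20.0) = 51.1 kcal/mol

ΔH°rxn = 51.1 kcal/mol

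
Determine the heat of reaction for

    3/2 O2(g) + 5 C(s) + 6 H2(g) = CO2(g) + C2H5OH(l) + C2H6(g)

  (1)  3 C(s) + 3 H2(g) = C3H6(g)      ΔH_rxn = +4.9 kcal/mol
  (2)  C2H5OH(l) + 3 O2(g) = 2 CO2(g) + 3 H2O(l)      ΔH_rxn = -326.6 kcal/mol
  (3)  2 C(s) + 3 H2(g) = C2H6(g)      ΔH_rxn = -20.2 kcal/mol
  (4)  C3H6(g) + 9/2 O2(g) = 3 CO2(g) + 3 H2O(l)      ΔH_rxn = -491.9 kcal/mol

(1) as written: +4.9 kcal/mol
(2) reversed (C2H5OH(l) must end up as a product): +326.6 kcal/mol
(3) as written (C2H6(g) already on the product side): -20.2 kcal/mol
(4) as written: -491.9 kcal/mol
Summing the manipulated equations, ΔH_rxn = (+4.9) + (+326.6) + (-20.2) + (-491.9) = -180.6 kcal/mol

ΔH_rxn = -180.6 kcal/mol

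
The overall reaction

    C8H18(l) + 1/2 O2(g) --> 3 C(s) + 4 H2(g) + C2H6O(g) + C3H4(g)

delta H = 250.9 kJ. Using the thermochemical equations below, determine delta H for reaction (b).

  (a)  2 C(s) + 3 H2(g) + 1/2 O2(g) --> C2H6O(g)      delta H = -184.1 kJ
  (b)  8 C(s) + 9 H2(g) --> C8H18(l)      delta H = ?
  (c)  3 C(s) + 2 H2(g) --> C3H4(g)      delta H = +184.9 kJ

delta H = -250.1 kJ

(a) as written: -184.1 kJ
(b) reversed: contributes −x
(c) as written: +184.9 kJ
+250.9 = (-184.1) + (+184.9) − x
x = (+250.9 − (+0.8)) / (-1) = -250.1 kJ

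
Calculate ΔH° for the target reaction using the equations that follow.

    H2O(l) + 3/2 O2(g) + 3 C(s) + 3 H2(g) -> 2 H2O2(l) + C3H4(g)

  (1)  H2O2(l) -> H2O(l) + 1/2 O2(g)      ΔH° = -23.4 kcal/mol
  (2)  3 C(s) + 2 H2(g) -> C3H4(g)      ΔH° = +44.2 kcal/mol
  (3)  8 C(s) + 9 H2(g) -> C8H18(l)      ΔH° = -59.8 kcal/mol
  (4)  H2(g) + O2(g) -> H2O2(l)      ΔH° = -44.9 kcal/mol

(1) reversed (reverse to put H2O(l) on the reactant side): +23.4 kcal/mol
(2) as written (C3H4(g) already on the product side): +44.2 kcal/mol
(3): not needed (C8H18(l) appears nowhere else).
(4) as written: -44.9 kcal/mol
Summing the manipulated equations, ΔH° = (+23.4) + (+44.2) + (-44.9) = 22.7 kcal/mol

ΔH° = 22.7 kcal/mol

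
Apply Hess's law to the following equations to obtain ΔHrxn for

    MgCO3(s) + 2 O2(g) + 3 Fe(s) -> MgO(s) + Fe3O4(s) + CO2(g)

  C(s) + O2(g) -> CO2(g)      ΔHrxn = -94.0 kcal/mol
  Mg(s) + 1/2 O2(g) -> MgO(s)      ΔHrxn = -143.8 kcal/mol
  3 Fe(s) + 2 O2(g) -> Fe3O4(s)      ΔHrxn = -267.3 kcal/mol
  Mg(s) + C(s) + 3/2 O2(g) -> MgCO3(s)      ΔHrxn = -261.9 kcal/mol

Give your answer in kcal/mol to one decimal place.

ΔHrxn = -243.2 kcal/mol

equation 1 as written: -94.0 kcal/mol
equation 2 as written: -143.8 kcal/mol
equation 3 as written: -267.3 kcal/mol
equation 4 reversed: +261.9 kcal/mol
By Hess's law, ΔHrxn = (-94.0) + (-143.8) + (-267.3) + (+261.9) = -243.2 kcal/mol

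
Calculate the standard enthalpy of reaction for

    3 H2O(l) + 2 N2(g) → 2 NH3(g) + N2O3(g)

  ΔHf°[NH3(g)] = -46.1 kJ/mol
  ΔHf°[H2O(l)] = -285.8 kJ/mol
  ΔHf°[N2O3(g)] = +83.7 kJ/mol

ΔHrxn = 848.9 kJ/mol

Products: 2·(-46.1) + 1·(+83.7) = -8.5
Reactants: 3·(-285.8) + 2·(+0.0) = -857.4
ΔHrxn = (-8.5) − (-857.4) = 848.9 kJ/mol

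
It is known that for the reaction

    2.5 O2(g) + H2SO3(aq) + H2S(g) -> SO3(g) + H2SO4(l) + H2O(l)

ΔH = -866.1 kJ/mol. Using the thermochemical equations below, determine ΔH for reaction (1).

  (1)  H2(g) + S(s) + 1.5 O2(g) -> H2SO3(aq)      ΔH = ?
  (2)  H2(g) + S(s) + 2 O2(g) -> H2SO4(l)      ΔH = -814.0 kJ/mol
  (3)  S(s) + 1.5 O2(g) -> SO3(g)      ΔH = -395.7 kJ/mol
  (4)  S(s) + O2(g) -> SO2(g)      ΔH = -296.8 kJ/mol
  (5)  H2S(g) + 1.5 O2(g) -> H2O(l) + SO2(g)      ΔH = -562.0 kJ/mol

(1) reversed (reverse to put H2SO3(aq) on the reactant side): contributes −x
(2) as written (H2SO4(l) already on the product side): -814.0 kJ/mol
(3) as written (SO3(g) already on the product side): -395.7 kJ/mol
(4) reversed: +296.8 kJ/mol
(5) as written (H2S(g) already on the reactant side): -562.0 kJ/mol
-866.1 = (-814.0) + (-395.7) + (+296.8) + (-562.0) − x
x = (-866.1 − (-1474.9)) / (-1) = -608.8 kJ/mol

ΔH = -608.8 kJ/mol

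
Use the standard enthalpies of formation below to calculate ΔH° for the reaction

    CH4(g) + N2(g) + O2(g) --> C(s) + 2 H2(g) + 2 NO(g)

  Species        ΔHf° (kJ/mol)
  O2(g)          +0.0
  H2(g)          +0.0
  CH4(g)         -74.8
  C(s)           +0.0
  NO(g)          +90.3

ΔH°rxn = Σ nΔHf°(products) − Σ nΔHf°(reactants).
Products: 1·(+0.0) + 2·(+0.0) + 2·(+90.3) = +180.6
Reactants: 1·(-74.8) + 1·(+0.0) + 1·(+0.0) = -74.8
ΔH° = (+180.6) − (-74.8) = 255.4 kJ/mol

ΔH° = 255.4 kJ/mol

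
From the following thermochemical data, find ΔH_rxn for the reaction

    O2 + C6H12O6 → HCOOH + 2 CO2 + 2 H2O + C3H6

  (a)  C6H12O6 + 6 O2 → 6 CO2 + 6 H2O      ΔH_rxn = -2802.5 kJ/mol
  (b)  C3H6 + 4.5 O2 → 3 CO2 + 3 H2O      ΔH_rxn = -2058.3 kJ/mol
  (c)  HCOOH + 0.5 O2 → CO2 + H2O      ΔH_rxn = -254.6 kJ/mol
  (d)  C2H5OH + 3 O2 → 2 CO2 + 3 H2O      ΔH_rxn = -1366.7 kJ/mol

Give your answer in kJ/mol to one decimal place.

(a) as written: -2802.5 kJ/mol
(b) reversed: +2058.3 kJ/mol
(c) reversed: +254.6 kJ/mol
(d): not needed.
Since enthalpy is a state function, ΔH_rxn = (1)·(-2802.5) + (-1)·(-2058.3) + (-1)·(-254.6) = -489.6 kJ/mol

ΔH_rxn = -489.6 kJ/mol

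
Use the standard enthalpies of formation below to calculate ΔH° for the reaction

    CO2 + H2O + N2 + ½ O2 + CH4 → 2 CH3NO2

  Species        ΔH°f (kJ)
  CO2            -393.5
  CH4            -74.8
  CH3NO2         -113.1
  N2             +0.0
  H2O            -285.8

ΔH°rxn = Σ nΔHf°(products) − Σ nΔHf°(reactants).
Products: 2·(-113.1) = -226.2
Reactants: 1·(-393.5) + 1·(-285.8) + 1·(+0.0) + 1/2·(+0.0) + 1·(-74.8) = -754.1
ΔH° = (-226.2) − (-754.1) = 527.9 kJ

ΔH° = 527.9 kJ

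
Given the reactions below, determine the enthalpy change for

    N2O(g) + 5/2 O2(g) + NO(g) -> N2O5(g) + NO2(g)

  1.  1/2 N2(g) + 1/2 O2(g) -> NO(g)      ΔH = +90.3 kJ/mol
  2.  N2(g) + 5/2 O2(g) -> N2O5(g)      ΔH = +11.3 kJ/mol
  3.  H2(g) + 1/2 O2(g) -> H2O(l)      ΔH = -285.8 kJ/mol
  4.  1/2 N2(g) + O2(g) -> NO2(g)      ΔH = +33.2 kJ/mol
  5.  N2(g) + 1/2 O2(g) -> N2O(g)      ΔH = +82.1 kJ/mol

ΔH = -127.9 kJ/mol

eq. 1 reversed (reverse to put NO(g) on the reactant side): -90.3 kJ/mol
eq. 2 as written (N2O5(g) already on the product side): +11.3 kJ/mol
eq. 3: not needed (H2(g) appears nowhere else).
eq. 4 as written (NO2(g) already on the product side): +33.2 kJ/mol
eq. 5 reversed (N2O(g) must end up as a reactant): -82.1 kJ/mol
Since enthalpy is a state function, ΔH = (-90.3) + (+11.3) + (+33.2) + (-82.1) = -127.9 kJ/mol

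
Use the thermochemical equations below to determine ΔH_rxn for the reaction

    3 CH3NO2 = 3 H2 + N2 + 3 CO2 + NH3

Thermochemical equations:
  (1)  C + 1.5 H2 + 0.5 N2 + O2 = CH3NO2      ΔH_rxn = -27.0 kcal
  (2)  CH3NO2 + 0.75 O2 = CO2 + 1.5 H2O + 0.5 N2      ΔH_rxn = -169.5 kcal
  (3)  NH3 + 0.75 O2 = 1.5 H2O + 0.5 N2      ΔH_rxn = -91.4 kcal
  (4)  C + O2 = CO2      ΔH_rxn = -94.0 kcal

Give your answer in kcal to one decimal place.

ΔH_rxn = -212.1 kcal

(1) reversed and × 2 (H2 must end up as a product; ×2 to match 3 H2 in the target): (-2)·(-27.0) = +54.0 kcal
(2) as written: -169.5 kcal
(3) reversed (reverse to put NH3 on the product side): +91.4 kcal
(4) × 2: (2)·(-94.0) = -188.0 kcal
ΔH_rxn = (+54.0) + (-169.5) + (+91.4) + (-188.0) = -212.1 kcal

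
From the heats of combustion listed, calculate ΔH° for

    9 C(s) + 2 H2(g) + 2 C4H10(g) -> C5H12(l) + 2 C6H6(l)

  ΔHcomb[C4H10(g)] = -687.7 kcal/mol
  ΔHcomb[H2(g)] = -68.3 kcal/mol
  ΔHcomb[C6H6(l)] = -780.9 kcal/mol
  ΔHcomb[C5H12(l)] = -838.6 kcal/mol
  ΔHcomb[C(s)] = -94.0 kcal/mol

ΔH° = 42.4 kcal/mol

With combustion enthalpies, reactants minus products:
= [9·(-94.0) + 2·(-68.3) + 2·(-687.7)] − [1·(-838.6) + 2·(-780.9)]
= 42.4 kcal/mol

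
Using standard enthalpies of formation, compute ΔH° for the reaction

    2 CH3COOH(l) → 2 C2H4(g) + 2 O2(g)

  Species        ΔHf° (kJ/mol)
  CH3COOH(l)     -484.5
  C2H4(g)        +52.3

ΔH° = 1073.6 kJ/mol

ΔH°rxn = Σ nΔHf°(products) − Σ nΔHf°(reactants).
Products: 2·(+52.3) + 2·(+0.0) = +104.6
Reactants: 2·(-484.5) = -969.0
ΔH° = (+104.6) − (-969.0) = 1073.6 kJ/mol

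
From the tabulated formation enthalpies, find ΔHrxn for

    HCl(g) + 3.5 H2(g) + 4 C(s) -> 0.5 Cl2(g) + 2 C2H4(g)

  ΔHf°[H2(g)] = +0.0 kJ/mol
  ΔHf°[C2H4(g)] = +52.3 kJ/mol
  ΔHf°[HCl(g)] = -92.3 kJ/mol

ΔH°rxn = Σ nΔHf°(products) − Σ nΔHf°(reactants).
Products: 1/2·(+0.0) + 2·(+52.3) = +104.6
Reactants: 1·(-92.3) + 7/2·(+0.0) + 4·(+0.0) = -92.3
ΔHrxn = (+104.6) − (-92.3) = 196.9 kJ/mol

ΔHrxn = 196.9 kJ/mol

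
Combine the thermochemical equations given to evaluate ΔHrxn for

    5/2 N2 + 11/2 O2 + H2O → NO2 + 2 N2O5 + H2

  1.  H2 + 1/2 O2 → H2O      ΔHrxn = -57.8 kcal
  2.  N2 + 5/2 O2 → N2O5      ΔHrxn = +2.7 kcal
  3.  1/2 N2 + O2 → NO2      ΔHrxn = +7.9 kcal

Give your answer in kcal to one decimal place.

ΔHrxn = 71.1 kcal

eq. 1 reversed: +57.8 kcal
eq. 2 × 2: (2)·(+2.7) = +5.4 kcal
eq. 3 as written: +7.9 kcal
ΔHrxn = (+57.8) + (+5.4) + (+7.9) = 71.1 kcal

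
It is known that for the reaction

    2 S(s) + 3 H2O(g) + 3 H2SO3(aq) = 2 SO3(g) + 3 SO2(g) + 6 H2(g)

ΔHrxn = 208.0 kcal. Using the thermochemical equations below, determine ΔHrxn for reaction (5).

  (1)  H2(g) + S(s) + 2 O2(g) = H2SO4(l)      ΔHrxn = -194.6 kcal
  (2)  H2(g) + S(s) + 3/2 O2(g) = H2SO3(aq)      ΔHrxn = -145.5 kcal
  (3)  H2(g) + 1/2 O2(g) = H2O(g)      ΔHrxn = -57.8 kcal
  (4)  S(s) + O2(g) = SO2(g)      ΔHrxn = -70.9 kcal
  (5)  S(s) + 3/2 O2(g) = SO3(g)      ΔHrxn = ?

ΔHrxn = -94.6 kcal

(1): not needed (H2SO4(l) appears nowhere else).
(2) reversed and × 3 (H2SO3(aq) must end up as a reactant; scale by 3 for the 3 H2SO3(aq)): (-3)·(-145.5) = +436.5 kcal
(3) reversed and × 3 (H2O(g) must end up as a reactant; scale by 3 for the 3 H2O(g)): (-3)·(-57.8) = +173.4 kcal
(4) × 3 (×3 to match 3 SO2(g) in the target): (3)·(-70.9) = -212.7 kcal
(5) × 2 (×2 to match 2 SO3(g) in the target): contributes 2·x
+208.0 = (+436.5) + (+173.4) + (-212.7) + 2·x
x = (+208.0 − (+397.2)) / (2) = -94.6 kcal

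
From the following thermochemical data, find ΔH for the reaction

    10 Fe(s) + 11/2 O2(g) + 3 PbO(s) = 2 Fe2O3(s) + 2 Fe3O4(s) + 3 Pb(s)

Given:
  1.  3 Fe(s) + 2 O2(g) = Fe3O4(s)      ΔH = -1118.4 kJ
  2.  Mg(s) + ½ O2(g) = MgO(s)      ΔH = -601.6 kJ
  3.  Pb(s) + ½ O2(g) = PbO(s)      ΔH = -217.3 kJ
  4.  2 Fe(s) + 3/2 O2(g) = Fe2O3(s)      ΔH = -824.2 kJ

eq. 1 × 2: (2)·(-1118.4) = -2236.8 kJ
eq. 2: not needed.
eq. 3 reversed and × 3: (-3)·(-217.3) = +651.9 kJ
eq. 4 × 2: (2)·(-824.2) = -1648.4 kJ
ΔH = (2)·(-1118.4) + (-3)·(-217.3) + (2)·(-824.2) = -3233.3 kJ

ΔH = -3233.3 kJ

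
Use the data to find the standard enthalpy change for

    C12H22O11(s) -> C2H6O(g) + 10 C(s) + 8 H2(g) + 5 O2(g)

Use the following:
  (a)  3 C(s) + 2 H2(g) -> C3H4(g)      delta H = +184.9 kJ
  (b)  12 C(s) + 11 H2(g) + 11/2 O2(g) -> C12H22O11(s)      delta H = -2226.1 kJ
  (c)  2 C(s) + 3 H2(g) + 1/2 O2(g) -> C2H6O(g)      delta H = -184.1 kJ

delta H = 2042.0 kJ

(a): not needed (C3H4(g) appears nowhere else).
(b) reversed (reverse to put C12H22O11(s) on the reactant side): +2226.1 kJ
(c) as written (C2H6O(g) already on the product side): -184.1 kJ
Summing the manipulated equations, delta H = (-1)·(-2226.1) + (1)·(-184.1) = 2042.0 kJ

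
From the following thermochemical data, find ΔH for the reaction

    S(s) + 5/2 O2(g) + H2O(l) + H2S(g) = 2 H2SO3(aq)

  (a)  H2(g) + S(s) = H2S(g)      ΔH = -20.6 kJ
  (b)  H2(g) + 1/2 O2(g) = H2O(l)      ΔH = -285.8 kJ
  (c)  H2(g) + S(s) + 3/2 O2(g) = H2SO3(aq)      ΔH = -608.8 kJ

(a) reversed (H2S(g) must end up as a reactant): +20.6 kJ
(b) reversed (H2O(l) must end up as a reactant): +285.8 kJ
(c) × 2 (×2 to match 2 H2SO3(aq) in the target): (2)·(-608.8) = -1217.6 kJ
ΔH = (-1)·(-20.6) + (-1)·(-285.8) + (2)·(-608.8) = -911.2 kJ

ΔH = -911.2 kJ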